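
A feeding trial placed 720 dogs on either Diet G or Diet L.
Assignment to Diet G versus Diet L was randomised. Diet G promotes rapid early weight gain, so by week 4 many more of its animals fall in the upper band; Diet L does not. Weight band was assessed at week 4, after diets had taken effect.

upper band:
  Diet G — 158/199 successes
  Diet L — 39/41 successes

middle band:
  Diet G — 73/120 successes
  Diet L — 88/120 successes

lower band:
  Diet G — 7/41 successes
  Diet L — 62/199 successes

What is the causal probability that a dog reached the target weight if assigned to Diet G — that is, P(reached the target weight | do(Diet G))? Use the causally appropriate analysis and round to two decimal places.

Week-4 weight band is downstream of the diet. One should not condition on a consequence of treatment, so the overall rates are the right comparison.
So P(outcome | do(Diet G)) is just the pooled rate for Diet G: 238/360 = 0.661.

0.66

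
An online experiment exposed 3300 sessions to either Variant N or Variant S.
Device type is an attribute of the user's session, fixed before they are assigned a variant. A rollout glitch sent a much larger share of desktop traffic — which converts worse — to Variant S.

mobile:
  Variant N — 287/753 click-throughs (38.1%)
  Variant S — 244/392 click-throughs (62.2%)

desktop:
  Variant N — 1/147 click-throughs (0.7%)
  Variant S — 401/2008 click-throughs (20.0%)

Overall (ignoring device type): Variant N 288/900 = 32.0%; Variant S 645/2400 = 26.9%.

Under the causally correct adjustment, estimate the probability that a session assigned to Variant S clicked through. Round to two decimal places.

0.35

The imbalance in device type arose from how sessions were allocated, not from anything the variant did; and device type independently affects the outcome. The pooled gap is confounded — condition on device type.
Standardising Variant S to the population device type mix: 0.347·244/392 + 0.653·401/2008 = 0.346.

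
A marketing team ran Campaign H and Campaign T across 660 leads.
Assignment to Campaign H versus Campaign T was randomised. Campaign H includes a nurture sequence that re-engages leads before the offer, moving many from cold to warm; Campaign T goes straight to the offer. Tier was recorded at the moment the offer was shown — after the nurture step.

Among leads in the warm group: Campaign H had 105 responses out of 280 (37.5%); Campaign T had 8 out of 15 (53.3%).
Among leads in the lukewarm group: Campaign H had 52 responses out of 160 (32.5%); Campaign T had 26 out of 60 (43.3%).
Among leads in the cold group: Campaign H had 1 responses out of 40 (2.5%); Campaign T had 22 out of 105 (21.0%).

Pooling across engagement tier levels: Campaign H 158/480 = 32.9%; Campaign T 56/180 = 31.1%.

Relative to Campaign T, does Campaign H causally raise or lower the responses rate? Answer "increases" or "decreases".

Engagement tier is downstream of the campaign. One should not condition on a consequence of treatment, so the overall rates are the right comparison.
Pooled: Campaign H 32.9% vs Campaign T 31.1%; Campaign H is higher overall.

increases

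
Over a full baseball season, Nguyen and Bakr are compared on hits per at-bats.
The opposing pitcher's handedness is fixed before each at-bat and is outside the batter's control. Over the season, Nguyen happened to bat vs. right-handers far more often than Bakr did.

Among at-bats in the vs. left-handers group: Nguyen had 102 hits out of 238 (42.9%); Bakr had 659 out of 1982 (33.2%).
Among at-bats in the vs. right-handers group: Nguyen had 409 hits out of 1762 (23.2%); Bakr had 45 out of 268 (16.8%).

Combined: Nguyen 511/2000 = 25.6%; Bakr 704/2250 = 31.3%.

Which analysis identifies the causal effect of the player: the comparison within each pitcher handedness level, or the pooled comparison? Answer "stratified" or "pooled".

stratified

The stratified and pooled comparisons disagree (Nguyen wins within each pitcher handedness; Bakr wins overall), so the answer turns on the causal role of pitcher handedness.
The imbalance in pitcher handedness arose from how at-bats were allocated, not from anything the player did; and pitcher handedness independently affects the outcome. The pooled gap is confounded — condition on pitcher handedness.
Within each level — vs. left-handers: 42.9% vs 33.2%; vs. right-handers: 23.2% vs 16.8% — Nguyen is higher every time.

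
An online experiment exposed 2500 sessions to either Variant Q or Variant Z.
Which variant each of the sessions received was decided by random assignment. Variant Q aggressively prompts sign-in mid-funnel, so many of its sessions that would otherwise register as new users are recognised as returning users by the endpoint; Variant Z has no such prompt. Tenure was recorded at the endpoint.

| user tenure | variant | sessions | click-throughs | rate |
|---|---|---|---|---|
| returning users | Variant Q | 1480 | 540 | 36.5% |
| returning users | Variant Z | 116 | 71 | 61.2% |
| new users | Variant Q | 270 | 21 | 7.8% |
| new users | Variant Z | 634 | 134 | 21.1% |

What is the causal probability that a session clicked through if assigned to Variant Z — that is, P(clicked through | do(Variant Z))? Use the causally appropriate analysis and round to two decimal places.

0.27

Variant Z is higher inside every user tenure stratum but Variant Q is higher in aggregate. Whether to stratify depends on how user tenure relates to the variant.
User tenure is downstream of the variant. One should not condition on a consequence of treatment, so the overall rates are the right comparison.
So P(outcome | do(Variant Z)) is just the pooled rate for Variant Z: 205/750 = 0.273.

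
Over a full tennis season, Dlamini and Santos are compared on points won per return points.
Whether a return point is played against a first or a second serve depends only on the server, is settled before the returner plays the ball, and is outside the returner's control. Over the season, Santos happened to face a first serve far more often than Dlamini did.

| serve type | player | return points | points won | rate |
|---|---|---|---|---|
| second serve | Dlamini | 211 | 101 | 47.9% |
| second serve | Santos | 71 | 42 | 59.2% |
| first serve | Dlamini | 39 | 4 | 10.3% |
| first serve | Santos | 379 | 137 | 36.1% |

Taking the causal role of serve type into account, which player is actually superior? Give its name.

Santos

Serve type differs across players for reasons unrelated to any effect of the player itself, and it separately predicts the outcome — a classic confounder. We must compare within serve type levels.
Within each level — second serve: 47.9% vs 59.2%; first serve: 10.3% vs 36.1% — Santos is higher every time.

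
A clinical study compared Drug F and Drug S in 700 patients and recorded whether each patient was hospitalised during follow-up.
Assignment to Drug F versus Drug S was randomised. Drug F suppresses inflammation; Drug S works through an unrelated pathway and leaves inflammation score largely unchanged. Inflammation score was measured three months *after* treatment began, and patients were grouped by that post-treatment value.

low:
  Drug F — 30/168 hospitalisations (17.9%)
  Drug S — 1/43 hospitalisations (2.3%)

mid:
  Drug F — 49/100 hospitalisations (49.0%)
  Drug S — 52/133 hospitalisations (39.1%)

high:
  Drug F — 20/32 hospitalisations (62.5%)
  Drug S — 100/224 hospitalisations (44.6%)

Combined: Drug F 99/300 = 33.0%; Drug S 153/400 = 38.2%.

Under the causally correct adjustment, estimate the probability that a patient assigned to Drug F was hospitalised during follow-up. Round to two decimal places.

0.33

Within every inflammation score level Drug S has the lower rate, yet pooled Drug F does — Simpson's reversal.
The distribution of inflammation score is itself part of what the drug does — it is an intermediate outcome. Holding it fixed would remove that part of the effect; the total effect is the pooled difference.
So P(outcome | do(Drug F)) is just the pooled rate for Drug F: 99/300 = 0.330.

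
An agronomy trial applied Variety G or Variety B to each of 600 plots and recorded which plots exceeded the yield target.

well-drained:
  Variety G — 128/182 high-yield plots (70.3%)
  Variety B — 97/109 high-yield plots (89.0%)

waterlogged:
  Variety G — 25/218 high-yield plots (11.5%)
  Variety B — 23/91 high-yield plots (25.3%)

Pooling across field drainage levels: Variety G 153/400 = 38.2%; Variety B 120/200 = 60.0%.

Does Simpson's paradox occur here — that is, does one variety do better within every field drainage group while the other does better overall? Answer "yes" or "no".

Within each field drainage level (well-drained 70.3% vs 89.0%; waterlogged 11.5% vs 25.3%), Variety B has the higher rate every time. Pooled: 38.2% vs 60.0% — Variety B has the higher rate overall. They agree.

no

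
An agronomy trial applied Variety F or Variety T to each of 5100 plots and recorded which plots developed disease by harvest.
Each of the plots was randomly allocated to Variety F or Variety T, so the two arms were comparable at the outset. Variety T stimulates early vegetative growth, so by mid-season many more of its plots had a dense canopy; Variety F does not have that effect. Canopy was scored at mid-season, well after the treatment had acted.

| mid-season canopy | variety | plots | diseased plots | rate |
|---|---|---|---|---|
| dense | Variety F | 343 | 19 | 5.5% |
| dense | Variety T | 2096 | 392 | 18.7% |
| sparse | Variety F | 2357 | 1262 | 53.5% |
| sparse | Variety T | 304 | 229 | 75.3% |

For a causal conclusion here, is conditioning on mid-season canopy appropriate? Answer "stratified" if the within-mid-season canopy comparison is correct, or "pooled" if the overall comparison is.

pooled

The mid-season canopy-specific comparison favours Variety F throughout, but the pooled figures favour Variety T. The question is whether to condition on mid-season canopy.
The distribution of mid-season canopy is itself part of what the variety does — it is an intermediate outcome. Holding it fixed would remove that part of the effect; the total effect is the pooled difference.
Pooled: Variety F 47.4% vs Variety T 25.9%; Variety T is lower overall.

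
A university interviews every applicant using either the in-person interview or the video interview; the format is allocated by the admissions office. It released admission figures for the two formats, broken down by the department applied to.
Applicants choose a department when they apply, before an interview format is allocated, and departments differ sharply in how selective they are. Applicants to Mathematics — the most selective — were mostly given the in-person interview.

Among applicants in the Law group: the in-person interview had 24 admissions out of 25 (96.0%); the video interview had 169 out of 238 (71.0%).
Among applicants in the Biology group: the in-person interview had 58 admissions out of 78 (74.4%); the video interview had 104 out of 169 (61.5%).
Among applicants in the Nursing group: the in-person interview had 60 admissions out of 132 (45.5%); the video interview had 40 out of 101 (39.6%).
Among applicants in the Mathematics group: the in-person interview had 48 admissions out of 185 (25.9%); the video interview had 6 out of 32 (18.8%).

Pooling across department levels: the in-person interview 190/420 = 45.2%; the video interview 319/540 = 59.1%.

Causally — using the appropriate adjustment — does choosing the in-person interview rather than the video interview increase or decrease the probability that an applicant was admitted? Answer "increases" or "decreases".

increases

Here department is a common cause — it drives both which interview format a case falls under and the outcome. The crude comparison mixes populations; the stratum-specific rates are the causally relevant ones.
Within each level — Law: 96.0% vs 71.0%; Biology: 74.4% vs 61.5%; Nursing: 45.5% vs 39.6%; Mathematics: 25.9% vs 18.8% — the in-person interview is higher every time.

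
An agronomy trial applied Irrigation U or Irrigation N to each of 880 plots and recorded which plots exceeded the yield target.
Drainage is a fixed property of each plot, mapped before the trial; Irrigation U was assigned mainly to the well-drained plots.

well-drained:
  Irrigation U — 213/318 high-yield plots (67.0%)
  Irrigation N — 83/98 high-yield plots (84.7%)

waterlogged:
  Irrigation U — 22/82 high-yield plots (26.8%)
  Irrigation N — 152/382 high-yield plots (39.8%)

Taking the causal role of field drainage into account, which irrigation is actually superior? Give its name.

The imbalance in field drainage arose from how plots were allocated, not from anything the irrigation did; and field drainage independently affects the outcome. The pooled gap is confounded — condition on field drainage.
Within each level — well-drained: 67.0% vs 84.7%; waterlogged: 26.8% vs 39.8% — Irrigation N is higher every time.

Irrigation N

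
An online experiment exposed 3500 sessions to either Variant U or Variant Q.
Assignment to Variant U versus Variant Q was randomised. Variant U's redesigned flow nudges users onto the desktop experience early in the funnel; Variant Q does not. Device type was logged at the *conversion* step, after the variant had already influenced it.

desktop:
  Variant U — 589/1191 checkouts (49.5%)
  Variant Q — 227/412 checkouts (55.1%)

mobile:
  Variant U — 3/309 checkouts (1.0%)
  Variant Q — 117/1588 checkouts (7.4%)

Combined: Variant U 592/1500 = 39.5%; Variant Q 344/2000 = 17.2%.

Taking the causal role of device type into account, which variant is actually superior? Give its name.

Stratifying would compare variants among sessions the variants themselves sorted into device type groups — a form of selection on an intermediate. The unconditioned pooled rates give the total causal effect.
Pooled: Variant U 39.5% vs Variant Q 17.2%; Variant U is higher overall.

Variant U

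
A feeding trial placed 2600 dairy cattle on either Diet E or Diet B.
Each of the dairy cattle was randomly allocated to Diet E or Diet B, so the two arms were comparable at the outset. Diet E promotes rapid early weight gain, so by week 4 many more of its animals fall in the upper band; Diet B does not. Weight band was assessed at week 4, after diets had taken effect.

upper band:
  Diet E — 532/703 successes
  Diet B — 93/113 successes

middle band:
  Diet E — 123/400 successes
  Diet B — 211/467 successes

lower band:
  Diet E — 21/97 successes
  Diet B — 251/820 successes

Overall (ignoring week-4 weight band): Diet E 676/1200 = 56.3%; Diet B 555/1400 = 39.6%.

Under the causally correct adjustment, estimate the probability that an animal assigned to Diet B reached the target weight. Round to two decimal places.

Week-4 weight band lies on the pathway diet → week-4 weight band → outcome, so adjusting for it blocks the indirect effect. For the total causal effect of diet, use the unadjusted pooled rates.
So P(outcome | do(Diet B)) is just the pooled rate for Diet B: 555/1400 = 0.396.

0.40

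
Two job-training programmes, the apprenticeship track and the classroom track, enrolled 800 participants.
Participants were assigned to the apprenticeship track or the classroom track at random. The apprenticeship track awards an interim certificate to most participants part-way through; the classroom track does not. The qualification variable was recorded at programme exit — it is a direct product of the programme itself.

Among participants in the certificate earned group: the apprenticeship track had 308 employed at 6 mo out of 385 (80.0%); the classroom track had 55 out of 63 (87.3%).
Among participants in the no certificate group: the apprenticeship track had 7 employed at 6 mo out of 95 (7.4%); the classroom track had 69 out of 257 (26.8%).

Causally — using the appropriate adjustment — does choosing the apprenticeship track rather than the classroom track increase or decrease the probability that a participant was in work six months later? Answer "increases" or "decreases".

Qualification attained during the programme here is a post-treatment variable shaped by the programme; conditioning on it would introduce bias rather than remove it. The overall comparison is the causal one.
Pooled: the apprenticeship track 65.6% vs the classroom track 38.8%; the apprenticeship track is higher overall.

increases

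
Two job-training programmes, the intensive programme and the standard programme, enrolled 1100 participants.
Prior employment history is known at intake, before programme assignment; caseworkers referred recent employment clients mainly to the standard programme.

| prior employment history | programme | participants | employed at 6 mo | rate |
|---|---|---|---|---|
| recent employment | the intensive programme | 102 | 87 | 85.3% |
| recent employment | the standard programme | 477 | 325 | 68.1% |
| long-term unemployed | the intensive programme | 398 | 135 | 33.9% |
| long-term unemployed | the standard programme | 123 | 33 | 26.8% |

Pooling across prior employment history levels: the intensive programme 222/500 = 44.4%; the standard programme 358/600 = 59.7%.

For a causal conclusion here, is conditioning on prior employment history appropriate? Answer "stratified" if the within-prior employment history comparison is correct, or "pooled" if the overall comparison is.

Prior employment history is set before the programme has any effect — it is not caused by the programme — and it independently drives the outcome. That makes it a confounder, so the causal comparison is within prior employment history levels.
Within each level — recent employment: 85.3% vs 68.1%; long-term unemployed: 33.9% vs 26.8% — the intensive programme is higher every time.

stratified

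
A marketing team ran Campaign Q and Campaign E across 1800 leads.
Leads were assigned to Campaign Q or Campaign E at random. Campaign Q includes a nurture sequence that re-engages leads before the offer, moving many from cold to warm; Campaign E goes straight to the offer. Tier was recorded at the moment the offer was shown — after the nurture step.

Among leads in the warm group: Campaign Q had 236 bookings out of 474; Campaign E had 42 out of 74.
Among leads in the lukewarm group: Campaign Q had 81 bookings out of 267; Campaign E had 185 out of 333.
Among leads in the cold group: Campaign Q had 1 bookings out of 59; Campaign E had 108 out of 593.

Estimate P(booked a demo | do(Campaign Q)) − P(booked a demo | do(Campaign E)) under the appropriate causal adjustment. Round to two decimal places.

+0.06

The engagement tier-specific comparison favours Campaign E throughout, but the pooled figures favour Campaign Q. The question is whether to condition on engagement tier.
Engagement tier is downstream of the campaign. One should not condition on a consequence of treatment, so the overall rates are the right comparison.
The causal difference is the pooled difference: 0.398 − 0.335 = +0.062.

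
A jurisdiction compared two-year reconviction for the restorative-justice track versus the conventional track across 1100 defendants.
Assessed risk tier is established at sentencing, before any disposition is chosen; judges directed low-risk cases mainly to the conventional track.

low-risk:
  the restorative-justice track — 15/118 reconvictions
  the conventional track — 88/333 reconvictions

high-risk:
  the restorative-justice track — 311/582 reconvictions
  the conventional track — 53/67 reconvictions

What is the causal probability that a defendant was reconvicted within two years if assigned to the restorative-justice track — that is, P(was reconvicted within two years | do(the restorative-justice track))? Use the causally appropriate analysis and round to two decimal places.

Within every assessed risk tier level the restorative-justice track has the lower rate, yet pooled the conventional track does — Simpson's reversal.
Assessed risk tier differs across dispositions for reasons unrelated to any effect of the disposition itself, and it separately predicts the outcome — a classic confounder. We must compare within assessed risk tier levels.
Standardising the restorative-justice track to the population assessed risk tier mix: 0.410·15/118 + 0.590·311/582 = 0.367.

0.37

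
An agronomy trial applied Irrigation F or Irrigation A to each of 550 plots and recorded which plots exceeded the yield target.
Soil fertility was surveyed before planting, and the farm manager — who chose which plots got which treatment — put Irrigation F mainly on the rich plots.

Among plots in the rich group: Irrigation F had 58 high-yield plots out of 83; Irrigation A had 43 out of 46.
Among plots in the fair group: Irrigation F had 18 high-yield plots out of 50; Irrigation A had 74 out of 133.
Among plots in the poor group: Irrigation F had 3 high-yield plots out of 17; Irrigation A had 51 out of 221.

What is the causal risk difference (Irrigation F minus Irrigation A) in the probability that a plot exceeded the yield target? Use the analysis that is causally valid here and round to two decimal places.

Nothing the irrigation does changes soil fertility; the imbalance is an allocation artefact. With soil fertility also predicting the outcome, the pooled figure is confounded, and the within-stratum comparison is the causal one.
Adjusting over the population distribution of soil fertility: 0.235·(0.699−0.935) + 0.333·(0.360−0.556) + 0.433·(0.176−0.231) = -0.144.

-0.14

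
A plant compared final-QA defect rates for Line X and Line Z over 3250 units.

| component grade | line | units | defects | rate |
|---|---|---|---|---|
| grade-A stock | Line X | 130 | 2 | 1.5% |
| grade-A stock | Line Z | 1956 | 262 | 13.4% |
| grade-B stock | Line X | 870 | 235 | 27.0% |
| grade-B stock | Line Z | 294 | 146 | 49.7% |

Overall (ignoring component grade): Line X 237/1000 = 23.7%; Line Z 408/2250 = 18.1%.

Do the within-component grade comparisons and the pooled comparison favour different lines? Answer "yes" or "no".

Within each component grade level (grade-A stock 1.5% vs 13.4%; grade-B stock 27.0% vs 49.7%), Line X has the lower rate every time. Pooled: 23.7% vs 18.1% — Line Z has the lower rate overall. The two comparisons disagree.

yes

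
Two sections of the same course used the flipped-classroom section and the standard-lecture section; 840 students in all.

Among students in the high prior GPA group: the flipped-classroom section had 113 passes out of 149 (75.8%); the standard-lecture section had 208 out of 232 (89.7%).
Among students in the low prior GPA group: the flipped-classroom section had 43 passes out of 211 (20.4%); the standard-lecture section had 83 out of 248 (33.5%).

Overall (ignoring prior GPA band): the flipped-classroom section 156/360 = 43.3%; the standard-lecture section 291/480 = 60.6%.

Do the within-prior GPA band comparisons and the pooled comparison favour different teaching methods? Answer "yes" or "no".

Within each prior GPA band level (high prior GPA 75.8% vs 89.7%; low prior GPA 20.4% vs 33.5%), the standard-lecture section has the higher rate every time. Pooled: 43.3% vs 60.6% — the standard-lecture section has the higher rate overall. They agree.

no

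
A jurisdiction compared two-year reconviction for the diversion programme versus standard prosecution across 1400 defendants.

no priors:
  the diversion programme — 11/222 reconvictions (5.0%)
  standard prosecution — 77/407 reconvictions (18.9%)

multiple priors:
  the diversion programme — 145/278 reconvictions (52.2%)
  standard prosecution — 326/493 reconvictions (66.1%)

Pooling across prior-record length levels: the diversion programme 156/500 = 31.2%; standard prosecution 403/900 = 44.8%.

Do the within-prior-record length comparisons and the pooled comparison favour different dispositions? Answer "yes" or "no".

no

Within each prior-record length level (no priors 5.0% vs 18.9%; multiple priors 52.2% vs 66.1%), the diversion programme has the lower rate every time. Pooled: 31.2% vs 44.8% — the diversion programme has the lower rate overall. They agree.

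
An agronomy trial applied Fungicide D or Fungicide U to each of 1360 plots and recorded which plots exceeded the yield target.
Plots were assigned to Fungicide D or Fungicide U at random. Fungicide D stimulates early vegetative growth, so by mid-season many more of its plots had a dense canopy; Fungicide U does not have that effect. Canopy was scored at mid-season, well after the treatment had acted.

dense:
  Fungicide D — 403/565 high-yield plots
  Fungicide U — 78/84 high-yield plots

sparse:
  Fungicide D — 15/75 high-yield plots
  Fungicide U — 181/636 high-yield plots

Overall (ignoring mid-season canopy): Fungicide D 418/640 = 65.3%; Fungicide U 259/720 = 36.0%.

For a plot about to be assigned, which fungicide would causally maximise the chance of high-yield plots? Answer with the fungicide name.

Mid-season canopy is recorded after the fungicide and is itself shifted by it — it sits on the causal path from fungicide to outcome. Conditioning on a mediator would strip out part of the effect we want; the pooled comparison gives the total causal effect.
Pooled: Fungicide D 65.3% vs Fungicide U 36.0%; Fungicide D is higher overall.

Fungicide D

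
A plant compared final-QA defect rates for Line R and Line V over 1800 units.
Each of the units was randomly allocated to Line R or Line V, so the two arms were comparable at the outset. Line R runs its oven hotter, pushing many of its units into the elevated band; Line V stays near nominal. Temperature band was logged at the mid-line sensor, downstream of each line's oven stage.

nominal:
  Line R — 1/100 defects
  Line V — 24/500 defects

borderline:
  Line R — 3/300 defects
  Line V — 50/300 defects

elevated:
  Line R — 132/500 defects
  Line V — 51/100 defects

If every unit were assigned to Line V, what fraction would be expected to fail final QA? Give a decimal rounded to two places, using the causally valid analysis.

Line R is lower inside every in-process temperature band stratum but Line V is lower in aggregate. Whether to stratify depends on how in-process temperature band relates to the line.
Stratifying would compare lines among units the lines themselves sorted into in-process temperature band groups — a form of selection on an intermediate. The unconditioned pooled rates give the total causal effect.
So P(outcome | do(Line V)) is just the pooled rate for Line V: 125/900 = 0.139.

0.14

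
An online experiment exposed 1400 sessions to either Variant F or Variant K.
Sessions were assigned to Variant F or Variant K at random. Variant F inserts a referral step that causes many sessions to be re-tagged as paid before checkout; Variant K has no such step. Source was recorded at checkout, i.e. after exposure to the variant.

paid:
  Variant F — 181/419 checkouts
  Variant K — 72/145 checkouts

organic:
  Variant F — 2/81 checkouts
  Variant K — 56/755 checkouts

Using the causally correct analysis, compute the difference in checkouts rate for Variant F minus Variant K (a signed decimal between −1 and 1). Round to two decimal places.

The stratified and pooled comparisons disagree (Variant K wins within each traffic source; Variant F wins overall), so the answer turns on the causal role of traffic source.
Stratifying would compare variants among sessions the variants themselves sorted into traffic source groups — a form of selection on an intermediate. The unconditioned pooled rates give the total causal effect.
The causal difference is the pooled difference: 0.366 − 0.142 = +0.224.

+0.22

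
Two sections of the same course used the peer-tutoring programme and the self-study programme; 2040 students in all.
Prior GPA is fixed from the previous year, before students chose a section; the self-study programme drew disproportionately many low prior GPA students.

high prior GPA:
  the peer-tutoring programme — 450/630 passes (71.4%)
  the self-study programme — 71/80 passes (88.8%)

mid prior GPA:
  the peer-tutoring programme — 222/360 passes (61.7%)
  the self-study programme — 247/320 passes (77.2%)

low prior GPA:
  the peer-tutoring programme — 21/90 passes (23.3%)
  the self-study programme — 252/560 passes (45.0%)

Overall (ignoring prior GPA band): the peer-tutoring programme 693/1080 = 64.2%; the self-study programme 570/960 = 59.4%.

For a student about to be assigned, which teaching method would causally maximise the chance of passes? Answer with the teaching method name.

Prior GPA band satisfies the back-door criterion: it is not a descendant of the teaching method, and it blocks the spurious path from teaching method to outcome. Adjusting for it (i.e., using the within-prior GPA band rates) gives the causal effect.
Within each level — high prior GPA: 71.4% vs 88.8%; mid prior GPA: 61.7% vs 77.2%; low prior GPA: 23.3% vs 45.0% — the self-study programme is higher every time.

the self-study programme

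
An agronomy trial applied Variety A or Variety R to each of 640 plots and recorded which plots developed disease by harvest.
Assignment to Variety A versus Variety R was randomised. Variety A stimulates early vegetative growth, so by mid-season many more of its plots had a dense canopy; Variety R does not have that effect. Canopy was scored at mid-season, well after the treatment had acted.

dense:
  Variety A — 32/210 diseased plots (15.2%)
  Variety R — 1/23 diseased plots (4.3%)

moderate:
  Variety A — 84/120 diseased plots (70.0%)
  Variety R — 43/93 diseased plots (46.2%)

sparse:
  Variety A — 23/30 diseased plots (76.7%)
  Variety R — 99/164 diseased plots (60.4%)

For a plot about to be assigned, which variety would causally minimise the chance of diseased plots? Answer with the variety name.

Variety A

Within every mid-season canopy level Variety R has the lower rate, yet pooled Variety A does — Simpson's reversal.
Because the variety influences mid-season canopy, mid-season canopy is a post-treatment mediator, not a confounder. Stratifying on it would bias the estimate; the causal effect is the crude pooled difference.
Pooled: Variety A 38.6% vs Variety R 51.1%; Variety A is lower overall.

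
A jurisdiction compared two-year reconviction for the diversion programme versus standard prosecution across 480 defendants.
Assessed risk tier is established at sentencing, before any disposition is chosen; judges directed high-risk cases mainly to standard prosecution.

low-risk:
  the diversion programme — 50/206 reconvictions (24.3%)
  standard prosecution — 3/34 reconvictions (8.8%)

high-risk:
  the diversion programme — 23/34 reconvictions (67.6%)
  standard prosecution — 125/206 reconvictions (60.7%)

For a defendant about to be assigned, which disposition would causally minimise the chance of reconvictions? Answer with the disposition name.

The assessed risk tier-specific comparison favours standard prosecution throughout, but the pooled figures favour the diversion programme. The question is whether to condition on assessed risk tier.
Assessed risk tier differs across dispositions for reasons unrelated to any effect of the disposition itself, and it separately predicts the outcome — a classic confounder. We must compare within assessed risk tier levels.
Within each level — low-risk: 24.3% vs 8.8%; high-risk: 67.6% vs 60.7% — standard prosecution is lower every time.

standard prosecution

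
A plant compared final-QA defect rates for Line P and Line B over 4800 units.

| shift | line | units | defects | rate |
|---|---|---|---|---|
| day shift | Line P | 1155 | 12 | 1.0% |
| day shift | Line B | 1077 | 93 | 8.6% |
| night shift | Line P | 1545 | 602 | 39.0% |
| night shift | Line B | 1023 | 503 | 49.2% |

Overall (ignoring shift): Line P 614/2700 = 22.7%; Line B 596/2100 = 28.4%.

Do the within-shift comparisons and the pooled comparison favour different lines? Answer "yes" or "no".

Within each shift level (day shift 1.0% vs 8.6%; night shift 39.0% vs 49.2%), Line P has the lower rate every time. Pooled: 22.7% vs 28.4% — Line P has the lower rate overall. They agree.

no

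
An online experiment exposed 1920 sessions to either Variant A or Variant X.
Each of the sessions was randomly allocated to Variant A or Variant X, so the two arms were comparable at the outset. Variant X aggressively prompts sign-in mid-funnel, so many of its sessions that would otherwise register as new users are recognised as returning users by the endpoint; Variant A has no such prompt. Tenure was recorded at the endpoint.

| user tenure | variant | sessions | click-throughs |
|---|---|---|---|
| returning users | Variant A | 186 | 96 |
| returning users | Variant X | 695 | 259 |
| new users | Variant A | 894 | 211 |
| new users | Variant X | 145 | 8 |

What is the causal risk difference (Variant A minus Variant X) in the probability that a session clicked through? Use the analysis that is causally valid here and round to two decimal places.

Within every user tenure level Variant A has the higher rate, yet pooled Variant X does — Simpson's reversal.
User tenure here is a post-treatment variable shaped by the variant; conditioning on it would introduce bias rather than remove it. The overall comparison is the causal one.
The causal difference is the pooled difference: 0.284 − 0.318 = -0.034.

-0.03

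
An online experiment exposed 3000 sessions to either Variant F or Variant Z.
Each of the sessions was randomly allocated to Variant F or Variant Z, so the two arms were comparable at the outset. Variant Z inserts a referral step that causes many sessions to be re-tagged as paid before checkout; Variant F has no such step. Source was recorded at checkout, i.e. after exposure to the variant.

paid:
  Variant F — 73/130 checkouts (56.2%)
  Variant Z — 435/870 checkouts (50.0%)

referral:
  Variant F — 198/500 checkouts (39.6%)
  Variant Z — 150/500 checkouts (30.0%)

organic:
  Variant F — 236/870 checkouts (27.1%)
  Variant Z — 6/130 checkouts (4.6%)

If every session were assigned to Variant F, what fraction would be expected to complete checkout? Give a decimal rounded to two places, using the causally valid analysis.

0.34

Traffic source here is a post-treatment variable shaped by the variant; conditioning on it would introduce bias rather than remove it. The overall comparison is the causal one.
So P(outcome | do(Variant F)) is just the pooled rate for Variant F: 507/1500 = 0.338.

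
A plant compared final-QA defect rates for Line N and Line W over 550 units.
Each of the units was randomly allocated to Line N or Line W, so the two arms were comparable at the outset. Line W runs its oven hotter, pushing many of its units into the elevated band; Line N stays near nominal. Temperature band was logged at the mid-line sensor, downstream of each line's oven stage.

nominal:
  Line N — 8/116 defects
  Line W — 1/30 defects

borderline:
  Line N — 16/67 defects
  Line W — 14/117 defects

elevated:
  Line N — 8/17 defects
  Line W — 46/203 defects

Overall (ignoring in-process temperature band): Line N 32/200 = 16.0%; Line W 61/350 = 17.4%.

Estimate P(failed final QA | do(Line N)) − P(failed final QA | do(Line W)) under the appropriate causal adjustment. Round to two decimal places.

-0.01

In-process temperature band is recorded after the line and is itself shifted by it — it sits on the causal path from line to outcome. Conditioning on a mediator would strip out part of the effect we want; the pooled comparison gives the total causal effect.
The causal difference is the pooled difference: 0.160 − 0.174 = -0.014.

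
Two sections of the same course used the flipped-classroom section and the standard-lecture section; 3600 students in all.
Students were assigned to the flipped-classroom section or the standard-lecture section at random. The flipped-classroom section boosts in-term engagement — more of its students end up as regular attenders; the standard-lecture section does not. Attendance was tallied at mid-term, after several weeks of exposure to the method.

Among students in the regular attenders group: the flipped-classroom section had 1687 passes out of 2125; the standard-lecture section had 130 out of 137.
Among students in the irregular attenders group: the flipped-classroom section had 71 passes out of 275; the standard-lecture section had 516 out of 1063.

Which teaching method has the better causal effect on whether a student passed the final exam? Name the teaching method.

Mid-term attendance is downstream of the teaching method. One should not condition on a consequence of treatment, so the overall rates are the right comparison.
Pooled: the flipped-classroom section 73.2% vs the standard-lecture section 53.8%; the flipped-classroom section is higher overall.

the flipped-classroom section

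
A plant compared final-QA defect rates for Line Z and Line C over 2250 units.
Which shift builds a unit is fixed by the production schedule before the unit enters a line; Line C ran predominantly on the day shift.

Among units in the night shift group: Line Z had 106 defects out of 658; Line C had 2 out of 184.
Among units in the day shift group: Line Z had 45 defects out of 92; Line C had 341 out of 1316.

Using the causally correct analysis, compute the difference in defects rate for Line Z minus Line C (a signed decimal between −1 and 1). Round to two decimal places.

+0.20

Within every shift level Line C has the lower rate, yet pooled Line Z does — Simpson's reversal.
Nothing the line does changes shift; the imbalance is an allocation artefact. With shift also predicting the outcome, the pooled figure is confounded, and the within-stratum comparison is the causal one.
Adjusting over the population distribution of shift: 0.374·(0.161−0.011) + 0.626·(0.489−0.259) = +0.200.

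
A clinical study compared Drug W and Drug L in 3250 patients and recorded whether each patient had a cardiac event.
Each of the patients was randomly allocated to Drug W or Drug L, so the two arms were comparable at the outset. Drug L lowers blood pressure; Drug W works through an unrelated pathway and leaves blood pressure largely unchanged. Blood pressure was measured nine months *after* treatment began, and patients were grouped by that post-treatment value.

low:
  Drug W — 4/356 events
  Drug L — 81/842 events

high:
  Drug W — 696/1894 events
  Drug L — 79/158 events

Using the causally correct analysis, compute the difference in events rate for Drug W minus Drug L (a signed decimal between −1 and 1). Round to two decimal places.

Blood pressure here is a post-treatment variable shaped by the drug; conditioning on it would introduce bias rather than remove it. The overall comparison is the causal one.
The causal difference is the pooled difference: 0.311 − 0.160 = +0.151.

+0.15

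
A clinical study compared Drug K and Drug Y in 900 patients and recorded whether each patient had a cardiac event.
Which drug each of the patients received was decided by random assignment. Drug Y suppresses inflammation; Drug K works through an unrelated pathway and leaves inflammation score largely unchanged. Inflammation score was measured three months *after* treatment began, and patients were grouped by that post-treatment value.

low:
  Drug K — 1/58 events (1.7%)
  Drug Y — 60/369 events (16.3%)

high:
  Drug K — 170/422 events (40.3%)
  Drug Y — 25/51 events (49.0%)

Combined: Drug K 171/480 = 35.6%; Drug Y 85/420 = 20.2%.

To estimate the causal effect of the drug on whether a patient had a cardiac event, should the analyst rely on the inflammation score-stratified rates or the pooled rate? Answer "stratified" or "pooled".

The stratified and pooled comparisons disagree (Drug K wins within each inflammation score; Drug Y wins overall), so the answer turns on the causal role of inflammation score.
Inflammation score is downstream of the drug. One should not condition on a consequence of treatment, so the overall rates are the right comparison.
Pooled: Drug K 35.6% vs Drug Y 20.2%; Drug Y is lower overall.

pooled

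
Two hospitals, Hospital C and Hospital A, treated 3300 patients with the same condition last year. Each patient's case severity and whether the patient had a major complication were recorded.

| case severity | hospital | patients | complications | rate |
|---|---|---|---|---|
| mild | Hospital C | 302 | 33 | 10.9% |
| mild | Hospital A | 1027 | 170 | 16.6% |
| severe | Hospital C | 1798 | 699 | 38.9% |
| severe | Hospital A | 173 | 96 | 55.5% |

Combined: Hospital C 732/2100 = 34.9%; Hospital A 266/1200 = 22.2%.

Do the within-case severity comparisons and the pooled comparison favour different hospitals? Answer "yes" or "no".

Within each case severity level (mild 10.9% vs 16.6%; severe 38.9% vs 55.5%), Hospital C has the lower rate every time. Pooled: 34.9% vs 22.2% — Hospital A has the lower rate overall. The two comparisons disagree.

yes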